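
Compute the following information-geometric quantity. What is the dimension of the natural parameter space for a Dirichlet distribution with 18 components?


Exponential family dimension calculation:
Dirichlet with 18 components has 18 natural parameters.

18


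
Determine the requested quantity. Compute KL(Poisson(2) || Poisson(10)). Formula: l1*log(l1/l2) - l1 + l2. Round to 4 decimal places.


KL divergence for Poisson:
KL = l1*log(l1/l2) - l1 + l2.
l1 = 2, l2 = 10.
log(2/10) = -1.609438.
l1*log(l1/l2) = 2 * -1.609438 = -3.218876.
KL = -3.218876 - 2 + 10 = 4.7811

4.7811


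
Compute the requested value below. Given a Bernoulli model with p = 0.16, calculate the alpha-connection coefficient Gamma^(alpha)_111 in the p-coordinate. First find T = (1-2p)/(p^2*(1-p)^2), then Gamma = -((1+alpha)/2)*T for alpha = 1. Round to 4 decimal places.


Skewness (Amari-Chentsov) tensor: T = (1-2p)/(p^2*(1-p)^2).
p = 0.16, 1-2p = 0.68, p^2 = 0.0256, (1-p)^2 = 0.7056.
T = 0.68/(0.0256 * 0.7056) = 37.645266.
In the p-coordinate, Gamma^(alpha) = Gamma^(0) - (alpha/2)*T with Gamma^(0) = (1/2)*g'(p) = -T/2,
so Gamma^(alpha) = -((1+alpha)/2)*T.
alpha = 1, -(1+alpha)/2 = -1.0.
Gamma = -1.0 * 37.645266 = -37.6453

-37.6453


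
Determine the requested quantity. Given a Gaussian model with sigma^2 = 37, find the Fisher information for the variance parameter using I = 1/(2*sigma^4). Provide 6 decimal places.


Fisher information for variance: I(sigma^2) = 1/(2*sigma^4).
sigma^2 = 37, so sigma^4 = 1369.
I = 1/(2*1369) = 1/2738 = 0.000365

0.000365


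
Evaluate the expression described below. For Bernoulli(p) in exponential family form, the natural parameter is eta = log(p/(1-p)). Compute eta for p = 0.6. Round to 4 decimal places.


Natural parameter for Bernoulli: eta = log(p/(1-p)).
p = 0.6, 1-p = 0.4.
p/(1-p) = 1.5.
eta = log(1.5) = 0.4055

0.4055


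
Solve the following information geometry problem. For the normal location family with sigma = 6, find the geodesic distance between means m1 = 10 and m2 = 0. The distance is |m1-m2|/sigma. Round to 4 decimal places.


On the fixed-variance normal subfamily, geodesic distance = |m1-m2|/sigma.
|10 - 0| = 10.
sigma = 6.
d = 10/6 = 1.6667

1.6667


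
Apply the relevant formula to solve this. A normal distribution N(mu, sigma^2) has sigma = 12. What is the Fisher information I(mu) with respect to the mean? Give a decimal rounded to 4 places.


The Fisher information for the mean of a normal distribution is I(mu) = 1/sigma^2.
sigma = 12, so sigma^2 = 144.
I(mu) = 1/144 = 0.0069

0.0069


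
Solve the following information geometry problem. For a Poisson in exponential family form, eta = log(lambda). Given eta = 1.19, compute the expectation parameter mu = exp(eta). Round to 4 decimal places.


Expectation parameter for Poisson exponential family:
mu = exp(eta).
eta = 1.19.
mu = exp(1.19) = 3.2871

3.2871


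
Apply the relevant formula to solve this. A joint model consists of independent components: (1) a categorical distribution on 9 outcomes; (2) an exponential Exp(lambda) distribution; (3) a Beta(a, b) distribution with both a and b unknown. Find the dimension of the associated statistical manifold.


The dimension of a statistical manifold equals the number of free
(independent) real parameters of the model. For a product of independent
blocks the parameter counts add.
- categorical on 9 outcomes (probabilities sum to 1): 9-1 = 8.
- exponential (lambda): 1.
- Beta (a, b): 2.
Total = 8 + 1 + 2 = 11.
Dimension = 11

11


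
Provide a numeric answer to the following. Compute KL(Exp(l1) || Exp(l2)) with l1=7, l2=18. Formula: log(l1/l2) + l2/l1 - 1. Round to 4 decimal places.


KL divergence for exponential family:
KL = log(l1/l2) + l2/l1 - 1.
log(7/18) = -0.944462.
18/7 = 2.571429.
KL = -0.944462 + 2.571429 - 1 = 0.6270

0.6270


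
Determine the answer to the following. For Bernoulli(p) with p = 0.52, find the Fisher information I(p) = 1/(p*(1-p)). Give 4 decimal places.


For Bernoulli(p), Fisher information is I(p) = 1/(p*(1-p)).
p = 0.52, 1-p = 0.48.
p*(1-p) = 0.2496.
I(p) = 1/0.2496 = 4.0064

4.0064


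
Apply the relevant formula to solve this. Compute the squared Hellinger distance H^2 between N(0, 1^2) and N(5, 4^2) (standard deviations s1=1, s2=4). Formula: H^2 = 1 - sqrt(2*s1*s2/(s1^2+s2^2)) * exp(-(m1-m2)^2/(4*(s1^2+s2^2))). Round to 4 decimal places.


Squared Hellinger distance for Gaussians:
H^2 = 1 - sqrt(2*s1*s2/(s1^2+s2^2)) * exp(-(m1-m2)^2/(4*(s1^2+s2^2))).
s1^2 = 1, s2^2 = 16, s1^2+s2^2 = 17.
sqrt(2*1*4/(17)) = 0.685994.
(m1-m2)^2 = (-5)^2 = 25.
exp(-25/(4*17)) = exp(-0.367647) = 0.692362.
H^2 = 1 - 0.685994*0.692362 = 0.5250

0.5250


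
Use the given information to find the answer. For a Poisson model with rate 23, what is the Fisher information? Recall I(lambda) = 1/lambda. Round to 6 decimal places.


Fisher information for Poisson: I(lambda) = 1/lambda.
lambda = 23.
I(lambda) = 1/23 = 0.043478

0.043478


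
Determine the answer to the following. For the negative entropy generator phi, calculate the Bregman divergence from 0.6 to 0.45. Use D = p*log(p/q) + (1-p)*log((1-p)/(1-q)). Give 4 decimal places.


Bregman divergence with negative entropy generator:
D = p*log(p/q) + (1-p)*log((1-p)/(1-q)).
p = 0.6, q = 0.45.
p*log(p/q) = 0.6*log(0.6/0.45) = 0.172609.
(1-p)*log((1-p)/(1-q)) = 0.4*log(0.4/0.55) = -0.127381.
D = 0.172609 + -0.127381 = 0.0452

0.0452


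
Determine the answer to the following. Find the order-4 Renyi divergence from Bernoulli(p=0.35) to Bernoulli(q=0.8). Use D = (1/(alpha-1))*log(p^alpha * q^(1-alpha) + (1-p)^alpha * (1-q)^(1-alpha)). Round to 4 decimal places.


Renyi divergence of order alpha between Bernoulli distributions:
D = (1/(alpha-1))*log(p^alpha * q^(1-alpha) + (1-p)^alpha * (1-q)^(1-alpha)).
alpha = 4, p = 0.35, q = 0.8.
p^alpha * q^(1-alpha) = 0.35^4 * 0.8^-3 = 0.029309.
(1-p)^alpha * (1-q)^(1-alpha) = 0.65^4 * 0.2^-3 = 22.313281.
sum = 0.029309 + 22.313281 = 22.34259.
D = (1/3)*log(22.34259) = 1.0355

1.0355


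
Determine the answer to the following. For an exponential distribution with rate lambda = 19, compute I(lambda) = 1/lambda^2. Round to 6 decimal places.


Fisher information for exponential: I(lambda) = 1/lambda^2.
lambda = 19, lambda^2 = 361.
I = 1/361 = 0.002770

0.002770


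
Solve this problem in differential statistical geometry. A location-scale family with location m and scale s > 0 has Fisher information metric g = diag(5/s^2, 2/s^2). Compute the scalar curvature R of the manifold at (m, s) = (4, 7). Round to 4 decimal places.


The metric has the form g = (A dm^2 + B ds^2)/s^2 with A = 5, B = 2.
Substitute u = sqrt(A/B)*m: g = B*(du^2 + ds^2)/s^2, i.e. B times the
Poincare upper half-plane metric, which has constant Gaussian curvature -1.
Scaling a 2D metric by a constant c divides the Gaussian curvature by c,
so K = -1/B = -1/(2) = -0.5000 everywhere (the point (m, s) = (4, 7) is irrelevant:
the curvature is constant).
Scalar curvature in dimension 2: R = 2K = -2/(2) = -1.0000.

-1.0000


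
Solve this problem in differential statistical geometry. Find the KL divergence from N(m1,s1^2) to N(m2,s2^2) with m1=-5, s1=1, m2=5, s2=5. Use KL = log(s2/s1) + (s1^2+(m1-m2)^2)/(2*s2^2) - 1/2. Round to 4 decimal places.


KL divergence between normal distributions:
KL = log(s2/s1) + (s1^2 + (m1-m2)^2)/(2*s2^2) - 1/2.
log(5/1) = 1.609438.
(1^2 + (-5-5)^2)/(2*5^2) = (1 + 100)/50 = 2.02.
KL = 1.609438 + 2.02 - 0.5 = 3.1294

3.1294


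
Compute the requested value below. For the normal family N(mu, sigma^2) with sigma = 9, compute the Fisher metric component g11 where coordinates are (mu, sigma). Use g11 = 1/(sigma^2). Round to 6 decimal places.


For the 2-parameter normal family, the Fisher metric has:
  g11 = 1/sigma^2, g22 = 2/sigma^2.
sigma = 9, sigma^2 = 81.
g11 = 0.012346

0.012346


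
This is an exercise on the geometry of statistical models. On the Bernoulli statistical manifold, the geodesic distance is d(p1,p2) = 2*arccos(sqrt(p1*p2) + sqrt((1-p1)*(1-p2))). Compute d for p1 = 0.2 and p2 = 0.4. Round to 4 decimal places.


Geodesic distance on Bernoulli manifold:
d(p1,p2) = 2*arccos(sqrt(p1*p2) + sqrt((1-p1)*(1-p2))).
sqrt(p1*p2) = sqrt(0.2*0.4) = 0.282843.
sqrt((1-p1)*(1-p2)) = sqrt(0.8*0.6) = 0.69282.
arg = 0.282843 + 0.69282 = 0.975663.
d = 2*arccos(0.975663) = 0.4421

0.4421


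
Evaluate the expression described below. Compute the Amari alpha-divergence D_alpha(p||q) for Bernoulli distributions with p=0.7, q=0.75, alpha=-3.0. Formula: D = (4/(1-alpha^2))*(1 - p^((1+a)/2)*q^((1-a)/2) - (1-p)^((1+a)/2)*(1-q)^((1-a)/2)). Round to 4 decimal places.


Amari alpha-divergence:
D = (4/(1-alpha^2))*(1 - p^((1+a)/2)*q^((1-a)/2) - (1-p)^((1+a)/2)*(1-q)^((1-a)/2)).
alpha = -3.0, p = 0.7, q = 0.75.
e1 = (1+alpha)/2 = -1.0, e2 = (1-alpha)/2 = 2.0.
t1 = p^e1 * q^e2 = 0.7^-1.0 * 0.75^2.0 = 0.803571.
t2 = (1-p)^e1 * (1-q)^e2 = 0.3^-1.0 * 0.25^2.0 = 0.208333.
4/(1-alpha^2) = -0.5.
D = -0.5*(1 - 0.803571 - 0.208333) = 0.0060

0.0060


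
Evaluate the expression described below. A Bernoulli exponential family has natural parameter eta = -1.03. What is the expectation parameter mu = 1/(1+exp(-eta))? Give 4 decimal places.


Dual coordinate (expectation parameter) for Bernoulli:
mu = 1/(1+exp(-eta)).
eta = -1.03.
exp(-eta) = exp(1.03) = 2.801066.
mu = 1/(1+2.801066) = 0.2631

0.2631


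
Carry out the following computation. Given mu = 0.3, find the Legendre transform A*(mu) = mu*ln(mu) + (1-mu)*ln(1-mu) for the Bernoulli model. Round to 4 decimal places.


Legendre transform for Bernoulli:
A*(mu) = mu*log(mu) + (1-mu)*log(1-mu).
mu = 0.3, 1-mu = 0.7.
mu*log(mu) = 0.3*log(0.3) = -0.361192.
(1-mu)*log(1-mu) = 0.7*log(0.7) = -0.249672.
A* = -0.361192 + -0.249672 = -0.6109

-0.6109


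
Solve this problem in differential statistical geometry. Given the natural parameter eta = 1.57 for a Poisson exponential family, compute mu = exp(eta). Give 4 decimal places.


Expectation parameter for Poisson exponential family:
mu = exp(eta).
eta = 1.57.
mu = exp(1.57) = 4.8066

4.8066


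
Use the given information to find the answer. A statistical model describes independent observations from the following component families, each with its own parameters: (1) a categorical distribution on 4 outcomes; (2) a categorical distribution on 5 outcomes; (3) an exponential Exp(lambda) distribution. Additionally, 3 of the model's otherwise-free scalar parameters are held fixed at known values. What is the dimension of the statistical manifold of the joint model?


The dimension of a statistical manifold equals the number of free
(independent) real parameters of the model. For a product of independent
blocks the parameter counts add.
- categorical on 4 outcomes (probabilities sum to 1): 4-1 = 3.
- categorical on 5 outcomes (probabilities sum to 1): 5-1 = 4.
- exponential (lambda): 1.
Total = 3 + 4 + 1 = 8.
3 parameter(s) fixed at known values: 8 - 3 = 5.
Dimension = 5

5


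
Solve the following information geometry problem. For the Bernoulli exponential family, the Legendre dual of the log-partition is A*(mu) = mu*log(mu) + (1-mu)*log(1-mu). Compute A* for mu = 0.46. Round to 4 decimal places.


Legendre transform for Bernoulli:
A*(mu) = mu*log(mu) + (1-mu)*log(1-mu).
mu = 0.46, 1-mu = 0.54.
mu*log(mu) = 0.46*log(0.46) = -0.357203.
(1-mu)*log(1-mu) = 0.54*log(0.54) = -0.332741.
A* = -0.357203 + -0.332741 = -0.6899

-0.6899


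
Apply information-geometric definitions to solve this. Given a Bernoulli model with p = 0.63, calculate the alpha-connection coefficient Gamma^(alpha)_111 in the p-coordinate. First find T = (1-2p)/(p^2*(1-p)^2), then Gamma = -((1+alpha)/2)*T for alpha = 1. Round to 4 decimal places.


Skewness (Amari-Chentsov) tensor: T = (1-2p)/(p^2*(1-p)^2).
p = 0.63, 1-2p = -0.26, p^2 = 0.3969, (1-p)^2 = 0.1369.
T = -0.26/(0.3969 * 0.1369) = -4.785076.
In the p-coordinate, Gamma^(alpha) = Gamma^(0) - (alpha/2)*T with Gamma^(0) = (1/2)*g'(p) = -T/2,
so Gamma^(alpha) = -((1+alpha)/2)*T.
alpha = 1, -(1+alpha)/2 = -1.0.
Gamma = -1.0 * -4.785076 = 4.7851

4.7851


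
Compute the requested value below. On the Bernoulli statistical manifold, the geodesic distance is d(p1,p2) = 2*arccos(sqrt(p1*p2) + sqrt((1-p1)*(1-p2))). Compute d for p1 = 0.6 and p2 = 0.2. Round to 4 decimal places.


Geodesic distance on Bernoulli manifold:
d(p1,p2) = 2*arccos(sqrt(p1*p2) + sqrt((1-p1)*(1-p2))).
sqrt(p1*p2) = sqrt(0.6*0.2) = 0.34641.
sqrt((1-p1)*(1-p2)) = sqrt(0.4*0.8) = 0.565685.
arg = 0.34641 + 0.565685 = 0.912096.
d = 2*arccos(0.912096) = 0.8449

0.8449


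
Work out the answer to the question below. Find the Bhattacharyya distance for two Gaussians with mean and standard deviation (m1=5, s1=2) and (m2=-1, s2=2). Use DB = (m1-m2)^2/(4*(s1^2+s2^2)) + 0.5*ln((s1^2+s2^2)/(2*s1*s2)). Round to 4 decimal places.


Bhattacharyya distance between two Gaussians:
DB = (m1-m2)^2/(4*(s1^2+s2^2)) + (1/2)*ln((s1^2+s2^2)/(2*s1*s2)).
(m1-m2)^2 = (6)^2 = 36.
s1^2+s2^2 = 4 + 4 = 8.
term1 = 36/32 = 1.125.
term2 = 0.5*ln(8/8.0) = 0.0.
DB = 1.125 + 0.0 = 1.1250

1.1250


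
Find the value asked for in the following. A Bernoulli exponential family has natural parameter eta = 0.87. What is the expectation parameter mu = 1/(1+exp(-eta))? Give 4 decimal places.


Dual coordinate (expectation parameter) for Bernoulli:
mu = 1/(1+exp(-eta)).
eta = 0.87.
exp(-eta) = exp(-0.87) = 0.418952.
mu = 1/(1+0.418952) = 0.7047

0.7047


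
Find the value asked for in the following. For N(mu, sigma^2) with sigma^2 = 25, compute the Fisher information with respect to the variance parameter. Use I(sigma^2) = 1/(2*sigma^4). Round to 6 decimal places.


Fisher information for variance: I(sigma^2) = 1/(2*sigma^4).
sigma^2 = 25, so sigma^4 = 625.
I = 1/(2*625) = 1/1250 = 0.000800

0.000800


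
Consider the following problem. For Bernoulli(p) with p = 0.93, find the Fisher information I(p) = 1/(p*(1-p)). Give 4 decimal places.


For Bernoulli(p), Fisher information is I(p) = 1/(p*(1-p)).
p = 0.93, 1-p = 0.07.
p*(1-p) = 0.0651.
I(p) = 1/0.0651 = 15.3610

15.3610


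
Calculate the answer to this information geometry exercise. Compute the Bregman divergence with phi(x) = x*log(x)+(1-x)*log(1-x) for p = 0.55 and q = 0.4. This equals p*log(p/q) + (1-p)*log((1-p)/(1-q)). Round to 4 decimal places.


Bregman divergence with negative entropy generator:
D = p*log(p/q) + (1-p)*log((1-p)/(1-q)).
p = 0.55, q = 0.4.
p*log(p/q) = 0.55*log(0.55/0.4) = 0.17515.
(1-p)*log((1-p)/(1-q)) = 0.45*log(0.45/0.6) = -0.129457.
D = 0.17515 + -0.129457 = 0.0457

0.0457


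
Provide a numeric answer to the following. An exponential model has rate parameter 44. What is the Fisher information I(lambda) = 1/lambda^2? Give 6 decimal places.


Fisher information for exponential: I(lambda) = 1/lambda^2.
lambda = 44, lambda^2 = 1936.
I = 1/1936 = 0.000517

0.000517


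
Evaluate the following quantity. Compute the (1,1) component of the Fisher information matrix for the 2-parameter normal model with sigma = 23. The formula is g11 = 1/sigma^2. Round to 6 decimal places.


For the 2-parameter normal family, the Fisher metric has:
  g11 = 1/sigma^2, g22 = 2/sigma^2.
sigma = 23, sigma^2 = 529.
g11 = 0.001890

0.001890


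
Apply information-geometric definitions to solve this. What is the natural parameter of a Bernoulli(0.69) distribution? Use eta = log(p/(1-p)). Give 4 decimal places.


Natural parameter for Bernoulli: eta = log(p/(1-p)).
p = 0.69, 1-p = 0.31.
p/(1-p) = 2.225806.
eta = log(2.225806) = 0.8001

0.8001


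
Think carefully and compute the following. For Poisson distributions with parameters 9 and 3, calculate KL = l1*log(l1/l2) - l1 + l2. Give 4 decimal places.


KL divergence for Poisson:
KL = l1*log(l1/l2) - l1 + l2.
l1 = 9, l2 = 3.
log(9/3) = 1.098612.
l1*log(l1/l2) = 9 * 1.098612 = 9.887511.
KL = 9.887511 - 9 + 3 = 3.8875

3.8875


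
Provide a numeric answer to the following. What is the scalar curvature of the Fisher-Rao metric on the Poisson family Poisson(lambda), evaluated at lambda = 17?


This family has a single free parameter, so its statistical manifold
is 1-dimensional. The Riemann curvature tensor of any 1-dimensional
Riemannian manifold vanishes identically, so R = 0.

0


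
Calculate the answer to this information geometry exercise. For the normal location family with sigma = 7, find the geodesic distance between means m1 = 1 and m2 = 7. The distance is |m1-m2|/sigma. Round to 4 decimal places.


On the fixed-variance normal subfamily, geodesic distance = |m1-m2|/sigma.
|1 - 7| = 6.
sigma = 7.
d = 6/7 = 0.8571

0.8571


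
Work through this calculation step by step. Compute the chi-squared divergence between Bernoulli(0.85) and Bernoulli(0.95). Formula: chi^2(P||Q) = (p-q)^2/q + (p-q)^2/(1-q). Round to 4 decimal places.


Chi-squared divergence between Bernoulli distributions:
chi^2 = (p-q)^2/q + (p-q)^2/(1-q).
p = 0.85, q = 0.95, p-q = -0.1.
(p-q)^2 = 0.01.
term1 = 0.01/0.95 = 0.010526.
term2 = 0.01/0.05 = 0.2.
chi^2 = 0.010526 + 0.2 = 0.2105

0.2105


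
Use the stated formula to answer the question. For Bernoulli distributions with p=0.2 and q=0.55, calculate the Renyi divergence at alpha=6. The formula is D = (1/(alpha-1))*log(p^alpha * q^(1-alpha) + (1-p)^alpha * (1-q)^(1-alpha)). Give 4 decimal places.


Renyi divergence of order alpha between Bernoulli distributions:
D = (1/(alpha-1))*log(p^alpha * q^(1-alpha) + (1-p)^alpha * (1-q)^(1-alpha)).
alpha = 6, p = 0.2, q = 0.55.
p^alpha * q^(1-alpha) = 0.2^6 * 0.55^-5 = 0.001272.
(1-p)^alpha * (1-q)^(1-alpha) = 0.8^6 * 0.45^-5 = 14.206181.
sum = 0.001272 + 14.206181 = 14.207453.
D = (1/5)*log(14.207453) = 0.5308

0.5308


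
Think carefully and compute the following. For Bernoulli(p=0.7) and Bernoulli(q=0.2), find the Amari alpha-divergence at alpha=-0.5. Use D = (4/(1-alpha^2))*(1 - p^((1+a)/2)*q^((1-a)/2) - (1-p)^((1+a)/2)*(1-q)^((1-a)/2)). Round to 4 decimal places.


Amari alpha-divergence:
D = (4/(1-alpha^2))*(1 - p^((1+a)/2)*q^((1-a)/2) - (1-p)^((1+a)/2)*(1-q)^((1-a)/2)).
alpha = -0.5, p = 0.7, q = 0.2.
e1 = (1+alpha)/2 = 0.25, e2 = (1-alpha)/2 = 0.75.
t1 = p^e1 * q^e2 = 0.7^0.25 * 0.2^0.75 = 0.273556.
t2 = (1-p)^e1 * (1-q)^e2 = 0.3^0.25 * 0.8^0.75 = 0.626034.
4/(1-alpha^2) = 5.333333.
D = 5.333333*(1 - 0.273556 - 0.626034) = 0.5355

0.5355


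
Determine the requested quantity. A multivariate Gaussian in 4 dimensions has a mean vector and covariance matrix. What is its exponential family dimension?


Exponential family dimension calculation:
For 4-dim MVN: mean has 4 params, covariance has 4*5/2 = 10 unique entries.
Total dim = 4 + 10 = 14.

14


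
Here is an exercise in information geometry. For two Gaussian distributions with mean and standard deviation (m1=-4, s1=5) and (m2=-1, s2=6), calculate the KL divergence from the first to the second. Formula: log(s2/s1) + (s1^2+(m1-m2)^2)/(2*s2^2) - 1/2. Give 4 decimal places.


KL divergence between normal distributions:
KL = log(s2/s1) + (s1^2 + (m1-m2)^2)/(2*s2^2) - 1/2.
log(6/5) = 0.182322.
(5^2 + (-4--1)^2)/(2*6^2) = (25 + 9)/72 = 0.472222.
KL = 0.182322 + 0.472222 - 0.5 = 0.1545

0.1545


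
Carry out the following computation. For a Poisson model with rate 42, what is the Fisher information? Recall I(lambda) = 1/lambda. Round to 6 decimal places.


Fisher information for Poisson: I(lambda) = 1/lambda.
lambda = 42.
I(lambda) = 1/42 = 0.023810

0.023810


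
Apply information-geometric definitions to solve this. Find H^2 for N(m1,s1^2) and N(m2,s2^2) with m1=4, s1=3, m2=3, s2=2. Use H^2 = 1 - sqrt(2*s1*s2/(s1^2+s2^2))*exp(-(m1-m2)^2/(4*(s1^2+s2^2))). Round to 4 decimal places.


Squared Hellinger distance for Gaussians:
H^2 = 1 - sqrt(2*s1*s2/(s1^2+s2^2)) * exp(-(m1-m2)^2/(4*(s1^2+s2^2))).
s1^2 = 9, s2^2 = 4, s1^2+s2^2 = 13.
sqrt(2*3*2/(13)) = 0.960769.
(m1-m2)^2 = (1)^2 = 1.
exp(-1/(4*13)) = exp(-0.019231) = 0.980953.
H^2 = 1 - 0.960769*0.980953 = 0.0575

0.0575


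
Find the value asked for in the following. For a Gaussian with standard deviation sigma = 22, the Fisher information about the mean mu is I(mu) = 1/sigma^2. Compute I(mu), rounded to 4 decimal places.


The Fisher information for the mean of a normal distribution is I(mu) = 1/sigma^2.
sigma = 22, so sigma^2 = 484.
I(mu) = 1/484 = 0.0021

0.0021


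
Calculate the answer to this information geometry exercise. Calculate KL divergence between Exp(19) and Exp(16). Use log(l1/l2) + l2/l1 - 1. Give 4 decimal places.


KL divergence for exponential family:
KL = log(l1/l2) + l2/l1 - 1.
log(19/16) = 0.17185.
16/19 = 0.842105.
KL = 0.17185 + 0.842105 - 1 = 0.0140

0.0140


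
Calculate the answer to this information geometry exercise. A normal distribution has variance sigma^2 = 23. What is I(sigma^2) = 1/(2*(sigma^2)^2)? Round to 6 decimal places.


Fisher information for variance: I(sigma^2) = 1/(2*sigma^4).
sigma^2 = 23, so sigma^4 = 529.
I = 1/(2*529) = 1/1058 = 0.000945

0.000945


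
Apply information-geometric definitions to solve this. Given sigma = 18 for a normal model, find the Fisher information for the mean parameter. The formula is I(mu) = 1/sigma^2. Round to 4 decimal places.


The Fisher information for the mean of a normal distribution is I(mu) = 1/sigma^2.
sigma = 18, so sigma^2 = 324.
I(mu) = 1/324 = 0.0031

0.0031


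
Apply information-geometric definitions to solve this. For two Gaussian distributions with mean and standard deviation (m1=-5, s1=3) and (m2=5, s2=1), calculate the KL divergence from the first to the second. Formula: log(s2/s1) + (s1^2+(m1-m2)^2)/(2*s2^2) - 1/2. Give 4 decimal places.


KL divergence between normal distributions:
KL = log(s2/s1) + (s1^2 + (m1-m2)^2)/(2*s2^2) - 1/2.
log(1/3) = -1.098612.
(3^2 + (-5-5)^2)/(2*1^2) = (9 + 100)/2 = 54.5.
KL = -1.098612 + 54.5 - 0.5 = 52.9014

52.9014


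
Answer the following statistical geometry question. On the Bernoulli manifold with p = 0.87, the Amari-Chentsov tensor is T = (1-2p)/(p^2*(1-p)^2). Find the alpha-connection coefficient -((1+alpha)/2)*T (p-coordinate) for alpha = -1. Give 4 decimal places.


Skewness (Amari-Chentsov) tensor: T = (1-2p)/(p^2*(1-p)^2).
p = 0.87, 1-2p = -0.74, p^2 = 0.7569, (1-p)^2 = 0.0169.
T = -0.74/(0.7569 * 0.0169) = -57.850419.
In the p-coordinate, Gamma^(alpha) = Gamma^(0) - (alpha/2)*T with Gamma^(0) = (1/2)*g'(p) = -T/2,
so Gamma^(alpha) = -((1+alpha)/2)*T.
alpha = -1, -(1+alpha)/2 = 0.0.
Gamma = 0.0 * -57.850419 = 0.0000

0.0000


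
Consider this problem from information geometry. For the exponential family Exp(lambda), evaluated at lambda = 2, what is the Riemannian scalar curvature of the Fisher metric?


This family has a single free parameter, so its statistical manifold
is 1-dimensional. The Riemann curvature tensor of any 1-dimensional
Riemannian manifold vanishes identically, so R = 0.

0


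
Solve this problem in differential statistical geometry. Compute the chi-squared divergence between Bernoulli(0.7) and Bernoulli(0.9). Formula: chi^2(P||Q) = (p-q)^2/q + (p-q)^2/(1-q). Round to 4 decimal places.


Chi-squared divergence between Bernoulli distributions:
chi^2 = (p-q)^2/q + (p-q)^2/(1-q).
p = 0.7, q = 0.9, p-q = -0.2.
(p-q)^2 = 0.04.
term1 = 0.04/0.9 = 0.044444.
term2 = 0.04/0.1 = 0.4.
chi^2 = 0.044444 + 0.4 = 0.4444

0.4444


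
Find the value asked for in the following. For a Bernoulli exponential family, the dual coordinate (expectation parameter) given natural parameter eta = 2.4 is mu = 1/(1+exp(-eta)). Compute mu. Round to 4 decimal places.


Dual coordinate (expectation parameter) for Bernoulli:
mu = 1/(1+exp(-eta)).
eta = 2.4.
exp(-eta) = exp(-2.4) = 0.090718.
mu = 1/(1+0.090718) = 0.9168

0.9168


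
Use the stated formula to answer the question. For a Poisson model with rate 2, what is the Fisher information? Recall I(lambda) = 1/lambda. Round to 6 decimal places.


Fisher information for Poisson: I(lambda) = 1/lambda.
lambda = 2.
I(lambda) = 1/2 = 0.500000

0.500000


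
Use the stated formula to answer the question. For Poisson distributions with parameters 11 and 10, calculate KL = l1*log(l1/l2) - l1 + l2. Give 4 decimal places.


KL divergence for Poisson:
KL = l1*log(l1/l2) - l1 + l2.
l1 = 11, l2 = 10.
log(11/10) = 0.09531.
l1*log(l1/l2) = 11 * 0.09531 = 1.048412.
KL = 1.048412 - 11 + 10 = 0.0484

0.0484


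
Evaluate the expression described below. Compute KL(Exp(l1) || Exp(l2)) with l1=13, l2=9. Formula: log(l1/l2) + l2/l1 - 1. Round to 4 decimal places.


KL divergence for exponential family:
KL = log(l1/l2) + l2/l1 - 1.
log(13/9) = 0.367725.
9/13 = 0.692308.
KL = 0.367725 + 0.692308 - 1 = 0.0600

0.0600


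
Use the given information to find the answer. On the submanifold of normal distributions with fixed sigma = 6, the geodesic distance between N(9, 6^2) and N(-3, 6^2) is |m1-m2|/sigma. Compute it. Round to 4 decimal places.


On the fixed-variance normal subfamily, geodesic distance = |m1-m2|/sigma.
|9 - -3| = 12.
sigma = 6.
d = 12/6 = 2.0000

2.0000


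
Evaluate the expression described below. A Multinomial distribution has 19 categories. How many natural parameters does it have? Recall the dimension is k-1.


Exponential family dimension calculation:
For Multinomial with k=19 categories, dim = k-1 = 18.

18


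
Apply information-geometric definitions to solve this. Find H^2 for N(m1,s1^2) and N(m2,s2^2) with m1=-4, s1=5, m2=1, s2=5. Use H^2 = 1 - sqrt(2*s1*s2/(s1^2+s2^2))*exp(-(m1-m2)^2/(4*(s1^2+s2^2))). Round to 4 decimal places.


Squared Hellinger distance for Gaussians:
H^2 = 1 - sqrt(2*s1*s2/(s1^2+s2^2)) * exp(-(m1-m2)^2/(4*(s1^2+s2^2))).
s1^2 = 25, s2^2 = 25, s1^2+s2^2 = 50.
sqrt(2*5*5/(50)) = 1.0.
(m1-m2)^2 = (-5)^2 = 25.
exp(-25/(4*50)) = exp(-0.125) = 0.882497.
H^2 = 1 - 1.0*0.882497 = 0.1175

0.1175


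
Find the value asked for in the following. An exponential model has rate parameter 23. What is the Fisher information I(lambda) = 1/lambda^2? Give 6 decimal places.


Fisher information for exponential: I(lambda) = 1/lambda^2.
lambda = 23, lambda^2 = 529.
I = 1/529 = 0.001890

0.001890


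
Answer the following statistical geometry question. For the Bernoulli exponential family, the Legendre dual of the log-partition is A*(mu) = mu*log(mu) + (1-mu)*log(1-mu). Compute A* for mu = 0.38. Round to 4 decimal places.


Legendre transform for Bernoulli:
A*(mu) = mu*log(mu) + (1-mu)*log(1-mu).
mu = 0.38, 1-mu = 0.62.
mu*log(mu) = 0.38*log(0.38) = -0.367682.
(1-mu)*log(1-mu) = 0.62*log(0.62) = -0.296382.
A* = -0.367682 + -0.296382 = -0.6641

-0.6641


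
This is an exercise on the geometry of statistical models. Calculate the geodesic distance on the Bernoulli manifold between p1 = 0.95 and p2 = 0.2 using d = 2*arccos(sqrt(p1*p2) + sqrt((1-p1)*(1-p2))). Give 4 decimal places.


Geodesic distance on Bernoulli manifold:
d(p1,p2) = 2*arccos(sqrt(p1*p2) + sqrt((1-p1)*(1-p2))).
sqrt(p1*p2) = sqrt(0.95*0.2) = 0.43589.
sqrt((1-p1)*(1-p2)) = sqrt(0.05*0.8) = 0.2.
arg = 0.43589 + 0.2 = 0.63589.
d = 2*arccos(0.63589) = 1.7633

1.7633


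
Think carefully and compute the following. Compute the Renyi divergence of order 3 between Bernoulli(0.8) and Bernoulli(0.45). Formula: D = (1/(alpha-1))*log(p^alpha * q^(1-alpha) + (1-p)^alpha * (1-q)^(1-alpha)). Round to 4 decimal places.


Renyi divergence of order alpha between Bernoulli distributions:
D = (1/(alpha-1))*log(p^alpha * q^(1-alpha) + (1-p)^alpha * (1-q)^(1-alpha)).
alpha = 3, p = 0.8, q = 0.45.
p^alpha * q^(1-alpha) = 0.8^3 * 0.45^-2 = 2.528395.
(1-p)^alpha * (1-q)^(1-alpha) = 0.2^3 * 0.55^-2 = 0.026446.
sum = 2.528395 + 0.026446 = 2.554841.
D = (1/2)*log(2.554841) = 0.4690

0.4690


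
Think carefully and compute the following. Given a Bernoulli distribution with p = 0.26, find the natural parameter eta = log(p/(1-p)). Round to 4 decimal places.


Natural parameter for Bernoulli: eta = log(p/(1-p)).
p = 0.26, 1-p = 0.74.
p/(1-p) = 0.351351.
eta = log(0.351351) = -1.0460

-1.0460


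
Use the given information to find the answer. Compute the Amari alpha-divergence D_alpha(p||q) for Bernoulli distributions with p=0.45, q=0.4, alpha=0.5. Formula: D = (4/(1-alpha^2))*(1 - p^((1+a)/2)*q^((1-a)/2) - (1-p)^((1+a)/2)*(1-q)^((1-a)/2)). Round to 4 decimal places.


Amari alpha-divergence:
D = (4/(1-alpha^2))*(1 - p^((1+a)/2)*q^((1-a)/2) - (1-p)^((1+a)/2)*(1-q)^((1-a)/2)).
alpha = 0.5, p = 0.45, q = 0.4.
e1 = (1+alpha)/2 = 0.75, e2 = (1-alpha)/2 = 0.25.
t1 = p^e1 * q^e2 = 0.45^0.75 * 0.4^0.25 = 0.436943.
t2 = (1-p)^e1 * (1-q)^e2 = 0.55^0.75 * 0.6^0.25 = 0.562095.
4/(1-alpha^2) = 5.333333.
D = 5.333333*(1 - 0.436943 - 0.562095) = 0.0051

0.0051


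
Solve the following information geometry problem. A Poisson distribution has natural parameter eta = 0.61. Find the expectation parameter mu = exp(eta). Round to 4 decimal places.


Expectation parameter for Poisson exponential family:
mu = exp(eta).
eta = 0.61.
mu = exp(0.61) = 1.8404

1.8404


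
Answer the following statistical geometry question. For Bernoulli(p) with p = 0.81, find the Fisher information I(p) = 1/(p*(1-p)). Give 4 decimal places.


For Bernoulli(p), Fisher information is I(p) = 1/(p*(1-p)).
p = 0.81, 1-p = 0.19.
p*(1-p) = 0.1539.
I(p) = 1/0.1539 = 6.4977

6.4977


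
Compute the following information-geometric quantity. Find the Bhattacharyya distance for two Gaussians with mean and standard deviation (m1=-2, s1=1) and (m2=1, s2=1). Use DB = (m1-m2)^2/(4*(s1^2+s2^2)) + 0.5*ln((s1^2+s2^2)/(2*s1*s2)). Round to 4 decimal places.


Bhattacharyya distance between two Gaussians:
DB = (m1-m2)^2/(4*(s1^2+s2^2)) + (1/2)*ln((s1^2+s2^2)/(2*s1*s2)).
(m1-m2)^2 = (-3)^2 = 9.
s1^2+s2^2 = 1 + 1 = 2.
term1 = 9/8 = 1.125.
term2 = 0.5*ln(2/2.0) = 0.0.
DB = 1.125 + 0.0 = 1.1250

1.1250


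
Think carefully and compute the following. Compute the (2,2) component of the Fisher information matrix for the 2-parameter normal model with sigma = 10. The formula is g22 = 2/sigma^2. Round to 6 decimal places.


For the 2-parameter normal family, the Fisher metric has:
  g11 = 1/sigma^2, g22 = 2/sigma^2.
sigma = 10, sigma^2 = 100.
g22 = 0.020000

0.020000


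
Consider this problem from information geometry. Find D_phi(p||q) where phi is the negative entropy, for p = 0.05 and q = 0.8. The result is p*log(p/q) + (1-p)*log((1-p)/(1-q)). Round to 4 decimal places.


Bregman divergence with negative entropy generator:
D = p*log(p/q) + (1-p)*log((1-p)/(1-q)).
p = 0.05, q = 0.8.
p*log(p/q) = 0.05*log(0.05/0.8) = -0.138629.
(1-p)*log((1-p)/(1-q)) = 0.95*log(0.95/0.2) = 1.480237.
D = -0.138629 + 1.480237 = 1.3416

1.3416


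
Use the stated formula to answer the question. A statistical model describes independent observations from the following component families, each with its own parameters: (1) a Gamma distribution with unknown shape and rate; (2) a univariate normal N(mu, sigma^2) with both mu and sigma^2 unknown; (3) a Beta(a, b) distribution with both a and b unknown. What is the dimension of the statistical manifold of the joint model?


The dimension of a statistical manifold equals the number of free
(independent) real parameters of the model. For a product of independent
blocks the parameter counts add.
- Gamma (shape, rate): 2.
- normal (mu, sigma^2): 2.
- Beta (a, b): 2.
Total = 2 + 2 + 2 = 6.
Dimension = 6

6


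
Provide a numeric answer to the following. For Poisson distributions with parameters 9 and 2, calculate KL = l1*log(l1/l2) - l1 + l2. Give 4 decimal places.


KL divergence for Poisson:
KL = l1*log(l1/l2) - l1 + l2.
l1 = 9, l2 = 2.
log(9/2) = 1.504077.
l1*log(l1/l2) = 9 * 1.504077 = 13.536697.
KL = 13.536697 - 9 + 2 = 6.5367

6.5367


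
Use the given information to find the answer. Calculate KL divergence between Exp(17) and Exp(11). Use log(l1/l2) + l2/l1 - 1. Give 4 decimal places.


KL divergence for exponential family:
KL = log(l1/l2) + l2/l1 - 1.
log(17/11) = 0.435318.
11/17 = 0.647059.
KL = 0.435318 + 0.647059 - 1 = 0.0824

0.0824


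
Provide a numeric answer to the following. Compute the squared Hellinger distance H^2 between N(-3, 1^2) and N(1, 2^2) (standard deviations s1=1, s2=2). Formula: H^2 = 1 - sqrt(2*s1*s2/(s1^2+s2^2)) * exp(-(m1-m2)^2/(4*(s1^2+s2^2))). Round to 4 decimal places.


Squared Hellinger distance for Gaussians:
H^2 = 1 - sqrt(2*s1*s2/(s1^2+s2^2)) * exp(-(m1-m2)^2/(4*(s1^2+s2^2))).
s1^2 = 1, s2^2 = 4, s1^2+s2^2 = 5.
sqrt(2*1*2/(5)) = 0.894427.
(m1-m2)^2 = (-4)^2 = 16.
exp(-16/(4*5)) = exp(-0.8) = 0.449329.
H^2 = 1 - 0.894427*0.449329 = 0.5981

0.5981


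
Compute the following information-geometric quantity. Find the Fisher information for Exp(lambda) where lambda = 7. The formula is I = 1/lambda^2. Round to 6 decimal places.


Fisher information for exponential: I(lambda) = 1/lambda^2.
lambda = 7, lambda^2 = 49.
I = 1/49 = 0.020408

0.020408


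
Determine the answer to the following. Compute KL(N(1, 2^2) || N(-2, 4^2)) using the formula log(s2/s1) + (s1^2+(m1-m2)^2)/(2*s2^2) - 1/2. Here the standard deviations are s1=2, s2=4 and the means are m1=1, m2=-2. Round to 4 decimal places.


KL divergence between normal distributions:
KL = log(s2/s1) + (s1^2 + (m1-m2)^2)/(2*s2^2) - 1/2.
log(4/2) = 0.693147.
(2^2 + (1--2)^2)/(2*4^2) = (4 + 9)/32 = 0.40625.
KL = 0.693147 + 0.40625 - 0.5 = 0.5994

0.5994


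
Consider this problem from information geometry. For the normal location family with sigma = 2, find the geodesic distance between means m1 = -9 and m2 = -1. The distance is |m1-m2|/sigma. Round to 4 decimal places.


On the fixed-variance normal subfamily, geodesic distance = |m1-m2|/sigma.
|-9 - -1| = 8.
sigma = 2.
d = 8/2 = 4.0000

4.0000


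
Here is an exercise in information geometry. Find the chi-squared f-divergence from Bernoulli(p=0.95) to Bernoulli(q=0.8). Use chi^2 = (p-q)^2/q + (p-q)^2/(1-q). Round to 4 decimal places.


Chi-squared divergence between Bernoulli distributions:
chi^2 = (p-q)^2/q + (p-q)^2/(1-q).
p = 0.95, q = 0.8, p-q = 0.15.
(p-q)^2 = 0.0225.
term1 = 0.0225/0.8 = 0.028125.
term2 = 0.0225/0.2 = 0.1125.
chi^2 = 0.028125 + 0.1125 = 0.1406

0.1406


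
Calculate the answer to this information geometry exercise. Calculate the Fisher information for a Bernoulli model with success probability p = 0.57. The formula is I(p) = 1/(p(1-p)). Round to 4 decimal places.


For Bernoulli(p), Fisher information is I(p) = 1/(p*(1-p)).
p = 0.57, 1-p = 0.43.
p*(1-p) = 0.2451.
I(p) = 1/0.2451 = 4.0800

4.0800


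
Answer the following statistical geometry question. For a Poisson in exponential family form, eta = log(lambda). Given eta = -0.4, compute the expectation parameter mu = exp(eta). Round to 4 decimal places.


Expectation parameter for Poisson exponential family:
mu = exp(eta).
eta = -0.4.
mu = exp(-0.4) = 0.6703

0.6703


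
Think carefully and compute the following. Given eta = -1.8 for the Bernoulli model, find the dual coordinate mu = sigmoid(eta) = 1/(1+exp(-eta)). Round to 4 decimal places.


Dual coordinate (expectation parameter) for Bernoulli:
mu = 1/(1+exp(-eta)).
eta = -1.8.
exp(-eta) = exp(1.8) = 6.049647.
mu = 1/(1+6.049647) = 0.1419

0.1419


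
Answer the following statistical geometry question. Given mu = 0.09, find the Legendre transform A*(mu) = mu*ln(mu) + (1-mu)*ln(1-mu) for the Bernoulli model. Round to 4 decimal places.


Legendre transform for Bernoulli:
A*(mu) = mu*log(mu) + (1-mu)*log(1-mu).
mu = 0.09, 1-mu = 0.91.
mu*log(mu) = 0.09*log(0.09) = -0.216715.
(1-mu)*log(1-mu) = 0.91*log(0.91) = -0.085823.
A* = -0.216715 + -0.085823 = -0.3025

-0.3025


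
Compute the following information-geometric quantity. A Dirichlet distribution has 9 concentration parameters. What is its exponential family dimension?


Exponential family dimension calculation:
Dirichlet with 9 components has 9 natural parameters.

9


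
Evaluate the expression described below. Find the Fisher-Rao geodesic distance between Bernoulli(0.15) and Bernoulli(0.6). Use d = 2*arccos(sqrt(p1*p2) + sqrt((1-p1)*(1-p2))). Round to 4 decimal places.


Geodesic distance on Bernoulli manifold:
d(p1,p2) = 2*arccos(sqrt(p1*p2) + sqrt((1-p1)*(1-p2))).
sqrt(p1*p2) = sqrt(0.15*0.6) = 0.3.
sqrt((1-p1)*(1-p2)) = sqrt(0.85*0.4) = 0.583095.
arg = 0.3 + 0.583095 = 0.883095.
d = 2*arccos(0.883095) = 0.9768

0.9768


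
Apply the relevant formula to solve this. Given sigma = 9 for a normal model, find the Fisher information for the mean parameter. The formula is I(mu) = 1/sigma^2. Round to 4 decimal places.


The Fisher information for the mean of a normal distribution is I(mu) = 1/sigma^2.
sigma = 9, so sigma^2 = 81.
I(mu) = 1/81 = 0.0123

0.0123


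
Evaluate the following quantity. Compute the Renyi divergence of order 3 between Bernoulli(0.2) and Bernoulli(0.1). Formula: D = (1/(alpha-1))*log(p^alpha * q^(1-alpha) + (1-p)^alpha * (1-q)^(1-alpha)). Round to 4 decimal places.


Renyi divergence of order alpha between Bernoulli distributions:
D = (1/(alpha-1))*log(p^alpha * q^(1-alpha) + (1-p)^alpha * (1-q)^(1-alpha)).
alpha = 3, p = 0.2, q = 0.1.
p^alpha * q^(1-alpha) = 0.2^3 * 0.1^-2 = 0.8.
(1-p)^alpha * (1-q)^(1-alpha) = 0.8^3 * 0.9^-2 = 0.632099.
sum = 0.8 + 0.632099 = 1.432099.
D = (1/2)*log(1.432099) = 0.1796

0.1796


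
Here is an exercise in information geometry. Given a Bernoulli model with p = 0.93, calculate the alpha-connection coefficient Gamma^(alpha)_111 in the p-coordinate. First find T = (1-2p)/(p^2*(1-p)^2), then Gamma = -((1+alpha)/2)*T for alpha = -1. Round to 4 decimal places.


Skewness (Amari-Chentsov) tensor: T = (1-2p)/(p^2*(1-p)^2).
p = 0.93, 1-2p = -0.86, p^2 = 0.8649, (1-p)^2 = 0.0049.
T = -0.86/(0.8649 * 0.0049) = -202.92543.
In the p-coordinate, Gamma^(alpha) = Gamma^(0) - (alpha/2)*T with Gamma^(0) = (1/2)*g'(p) = -T/2,
so Gamma^(alpha) = -((1+alpha)/2)*T.
alpha = -1, -(1+alpha)/2 = 0.0.
Gamma = 0.0 * -202.92543 = 0.0000

0.0000


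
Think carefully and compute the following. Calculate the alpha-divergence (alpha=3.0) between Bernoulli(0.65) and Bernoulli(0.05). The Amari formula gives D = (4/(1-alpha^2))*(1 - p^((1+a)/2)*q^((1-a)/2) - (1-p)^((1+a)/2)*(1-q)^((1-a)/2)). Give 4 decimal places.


Amari alpha-divergence:
D = (4/(1-alpha^2))*(1 - p^((1+a)/2)*q^((1-a)/2) - (1-p)^((1+a)/2)*(1-q)^((1-a)/2)).
alpha = 3.0, p = 0.65, q = 0.05.
e1 = (1+alpha)/2 = 2.0, e2 = (1-alpha)/2 = -1.0.
t1 = p^e1 * q^e2 = 0.65^2.0 * 0.05^-1.0 = 8.45.
t2 = (1-p)^e1 * (1-q)^e2 = 0.35^2.0 * 0.95^-1.0 = 0.128947.
4/(1-alpha^2) = -0.5.
D = -0.5*(1 - 8.45 - 0.128947) = 3.7895

3.7895


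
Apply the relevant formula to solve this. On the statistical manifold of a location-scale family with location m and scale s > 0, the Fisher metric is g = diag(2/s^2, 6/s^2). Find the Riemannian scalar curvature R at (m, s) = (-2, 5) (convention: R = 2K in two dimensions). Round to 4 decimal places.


The metric has the form g = (A dm^2 + B ds^2)/s^2 with A = 2, B = 6.
Substitute u = sqrt(A/B)*m: g = B*(du^2 + ds^2)/s^2, i.e. B times the
Poincare upper half-plane metric, which has constant Gaussian curvature -1.
Scaling a 2D metric by a constant c divides the Gaussian curvature by c,
so K = -1/B = -1/(6) = -0.1667 everywhere (the point (m, s) = (-2, 5) is irrelevant:
the curvature is constant).
Scalar curvature in dimension 2: R = 2K = -2/(6) = -0.3333.

-0.3333


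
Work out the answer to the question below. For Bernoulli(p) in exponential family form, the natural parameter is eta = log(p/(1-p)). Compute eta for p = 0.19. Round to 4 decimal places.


Natural parameter for Bernoulli: eta = log(p/(1-p)).
p = 0.19, 1-p = 0.81.
p/(1-p) = 0.234568.
eta = log(0.234568) = -1.4500

-1.4500


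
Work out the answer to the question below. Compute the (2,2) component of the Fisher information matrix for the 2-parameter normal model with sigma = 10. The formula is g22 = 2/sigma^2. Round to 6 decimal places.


For the 2-parameter normal family, the Fisher metric has:
  g11 = 1/sigma^2, g22 = 2/sigma^2.
sigma = 10, sigma^2 = 100.
g22 = 0.020000

0.020000


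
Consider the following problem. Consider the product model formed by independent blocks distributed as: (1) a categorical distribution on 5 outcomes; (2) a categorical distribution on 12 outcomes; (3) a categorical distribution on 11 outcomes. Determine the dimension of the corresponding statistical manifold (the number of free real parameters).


The dimension of a statistical manifold equals the number of free
(independent) real parameters of the model. For a product of independent
blocks the parameter counts add.
- categorical on 5 outcomes (probabilities sum to 1): 5-1 = 4.
- categorical on 12 outcomes (probabilities sum to 1): 12-1 = 11.
- categorical on 11 outcomes (probabilities sum to 1): 11-1 = 10.
Total = 4 + 11 + 10 = 25.
Dimension = 25

25
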